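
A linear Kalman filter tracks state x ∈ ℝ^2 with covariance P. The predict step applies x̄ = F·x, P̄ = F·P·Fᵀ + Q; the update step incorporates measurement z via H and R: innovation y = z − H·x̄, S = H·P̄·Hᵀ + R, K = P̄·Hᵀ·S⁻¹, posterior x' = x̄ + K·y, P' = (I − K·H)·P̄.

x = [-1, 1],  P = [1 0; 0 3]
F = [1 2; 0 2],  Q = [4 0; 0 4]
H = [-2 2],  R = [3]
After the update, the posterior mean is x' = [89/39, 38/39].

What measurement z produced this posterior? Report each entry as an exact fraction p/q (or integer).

z = [-3]

x̄ = F·x = [1, 2]
P̄ = F·P·Fᵀ + Q = [17 12; 12 16]
S = H·P̄·Hᵀ + R = [39]
K = P̄·Hᵀ·S⁻¹ = [-10/39; 8/39]
x' − x̄ = [50/39, -40/39] = K·y
y = (KᵀK)⁻¹·Kᵀ·(x' − x̄) = [-5]
z = y + H·x̄ = [-5] + [2] = [-3]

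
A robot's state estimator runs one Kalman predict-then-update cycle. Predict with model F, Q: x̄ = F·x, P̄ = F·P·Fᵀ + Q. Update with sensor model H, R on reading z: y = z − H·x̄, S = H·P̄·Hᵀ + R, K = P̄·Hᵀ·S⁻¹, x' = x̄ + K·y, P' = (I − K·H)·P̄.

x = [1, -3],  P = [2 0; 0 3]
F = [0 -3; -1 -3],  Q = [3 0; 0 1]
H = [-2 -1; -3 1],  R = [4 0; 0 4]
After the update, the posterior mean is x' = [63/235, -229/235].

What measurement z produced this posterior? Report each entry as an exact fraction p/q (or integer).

x̄ = F·x = [9, 8]
P̄ = F·P·Fᵀ + Q = [30 27; 27 30]
S = H·P̄·Hᵀ + R = [262 177; 177 142]
K = P̄·Hᵀ·S⁻¹ = [-1203/5875 -1107/5875; -2901/5875 1506/5875]
x' − x̄ = [-2052/235, -2109/235] = K·y
y = (KᵀK)⁻¹·Kᵀ·(x' − x̄) = [27, 17]
z = y + H·x̄ = [27, 17] + [-26, -19] = [1, -2]

z = [1, -2]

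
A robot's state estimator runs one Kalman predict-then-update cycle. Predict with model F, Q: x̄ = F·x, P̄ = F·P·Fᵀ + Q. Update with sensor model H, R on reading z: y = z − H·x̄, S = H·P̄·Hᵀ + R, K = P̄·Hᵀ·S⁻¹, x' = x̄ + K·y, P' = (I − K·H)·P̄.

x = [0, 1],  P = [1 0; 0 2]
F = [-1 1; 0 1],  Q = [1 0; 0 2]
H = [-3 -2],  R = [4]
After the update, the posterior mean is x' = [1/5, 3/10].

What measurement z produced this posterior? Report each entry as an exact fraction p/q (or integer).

z = [-1]

x̄ = F·x = [1, 1]
P̄ = F·P·Fᵀ + Q = [4 2; 2 4]
S = H·P̄·Hᵀ + R = [80]
K = P̄·Hᵀ·S⁻¹ = [-1/5; -7/40]
x' − x̄ = [-4/5, -7/10] = K·y
y = (KᵀK)⁻¹·Kᵀ·(x' − x̄) = [4]
z = y + H·x̄ = [4] + [-5] = [-1]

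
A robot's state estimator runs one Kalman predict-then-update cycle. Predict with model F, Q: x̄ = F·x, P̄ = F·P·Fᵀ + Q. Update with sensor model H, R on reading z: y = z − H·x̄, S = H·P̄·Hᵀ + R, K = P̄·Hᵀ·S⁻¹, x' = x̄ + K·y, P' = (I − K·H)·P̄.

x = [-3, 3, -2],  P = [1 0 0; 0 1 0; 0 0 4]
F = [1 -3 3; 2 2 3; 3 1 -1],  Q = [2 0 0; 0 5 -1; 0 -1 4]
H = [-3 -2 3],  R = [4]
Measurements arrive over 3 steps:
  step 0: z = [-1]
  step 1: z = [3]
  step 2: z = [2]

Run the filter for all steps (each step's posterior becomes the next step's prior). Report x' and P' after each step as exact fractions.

step 0: x̄ = F·x = [-18, -6, -4]
step 0: P̄ = F·P·Fᵀ + Q = [48 32 -12; 32 49 -5; -12 -5 18]
step 0: y = z − H·x̄ = [-55]
step 0: S = H·P̄·Hᵀ + R = [1454]
step 0: K = P̄·Hᵀ·S⁻¹ = [-122/727; -209/1454; 50/727]
step 0: x' = x̄ + K·y = [-6376/727, 2771/1454, -5658/727]
step 0: P' = (I − K·H)·P̄ = [5128/727 -2234/727 3476/727; -2234/727 27565/1454 6815/727; 3476/727 6815/727 8086/727]
step 1: x̄ = F·x = [-55013/1454, -26955/727, -24169/1454]
step 1: P̄ = F·P·Fᵀ + Q = [229977/1454 20110/727 72697/1454; 20110/727 257671/727 46623/727; 72697/1454 46623/727 46077/1454]
step 1: y = z − H·x̄ = [-97995/727]
step 1: S = H·P̄·Hᵀ + R = [1303406/727]
step 1: K = P̄·Hᵀ·S⁻¹ = [-138070/651703; -435803/1303406; -66588/651703]
step 1: x' = x̄ + K·y = [-12093257/1303406, 10417065/1303406, -3714481/1303406]
step 1: P' = (I − K·H)·P̄ = [101270153/1303406 -64739440/651703 14582713/1303406; -64739440/651703 200723071/1303406 1877715/651703; 14582713/1303406 1877715/651703 16908765/1303406]
step 2: x̄ = F·x = [-54487895/1303406, -14495827/1303406, -22148225/1303406]
step 2: P̄ = F·P·Fᵀ + Q = [2859335307/1303406 -105862794/651703 825940275/1303406; -105862794/651703 550895487/1303406 13520370/651703; 825940275/1303406 13520370/651703 262396419/1303406]
step 2: y = z − H·x̄ = [-4746302/50131]
step 2: S = H·P̄·Hᵀ + R = [483548470/50131]
step 2: K = P̄·Hᵀ·S⁻¹ = [-21833592/48354847; -2965323/96709694; -33552174/241774235]
step 2: x' = x̄ + K·y = [1188795949/1257226022, -10332476041/1257226022, -24224584417/6286130110]
step 2: P' = (I − K·H)·P̄ = [285636212919/1257226022 -186058858218/628613011 36800837439/1257226022; -186058858218/628613011 259987960092/628613011 -12759250956/628613011; 36800837439/1257226022 -12759250956/628613011 97779372123/6286130110]

step 0: x' = [-6376/727, 2771/1454, -5658/727], P' = [5128/727 -2234/727 3476/727; -2234/727 27565/1454 6815/727; 3476/727 6815/727 8086/727]
step 1: x' = [-12093257/1303406, 10417065/1303406, -3714481/1303406], P' = [101270153/1303406 -64739440/651703 14582713/1303406; -64739440/651703 200723071/1303406 1877715/651703; 14582713/1303406 1877715/651703 16908765/1303406]
step 2: x' = [1188795949/1257226022, -10332476041/1257226022, -24224584417/6286130110], P' = [285636212919/1257226022 -186058858218/628613011 36800837439/1257226022; -186058858218/628613011 259987960092/628613011 -12759250956/628613011; 36800837439/1257226022 -12759250956/628613011 97779372123/6286130110]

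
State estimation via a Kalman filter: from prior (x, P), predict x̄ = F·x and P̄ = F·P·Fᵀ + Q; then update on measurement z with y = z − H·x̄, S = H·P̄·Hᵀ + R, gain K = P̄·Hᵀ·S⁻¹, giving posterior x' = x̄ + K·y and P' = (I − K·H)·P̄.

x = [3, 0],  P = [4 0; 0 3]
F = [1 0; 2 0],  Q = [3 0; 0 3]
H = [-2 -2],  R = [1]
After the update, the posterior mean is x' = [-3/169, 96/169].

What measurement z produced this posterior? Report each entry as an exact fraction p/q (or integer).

z = [-1]

x̄ = F·x = [3, 6]
P̄ = F·P·Fᵀ + Q = [7 8; 8 19]
S = H·P̄·Hᵀ + R = [169]
K = P̄·Hᵀ·S⁻¹ = [-30/169; -54/169]
x' − x̄ = [-510/169, -918/169] = K·y
y = (KᵀK)⁻¹·Kᵀ·(x' − x̄) = [17]
z = y + H·x̄ = [17] + [-18] = [-1]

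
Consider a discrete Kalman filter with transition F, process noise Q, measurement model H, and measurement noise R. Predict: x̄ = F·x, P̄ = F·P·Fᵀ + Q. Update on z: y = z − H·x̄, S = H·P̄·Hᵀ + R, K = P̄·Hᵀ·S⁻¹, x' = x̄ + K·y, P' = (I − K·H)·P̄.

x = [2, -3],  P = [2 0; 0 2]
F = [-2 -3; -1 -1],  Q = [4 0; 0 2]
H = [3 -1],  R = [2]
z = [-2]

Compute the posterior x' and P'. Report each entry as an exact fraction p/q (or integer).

x̄ = F·x = [5, 1]
P̄ = F·P·Fᵀ + Q = [30 10; 10 6]
y = z − H·x̄ = [-16]
S = H·P̄·Hᵀ + R = [218]
K = P̄·Hᵀ·S⁻¹ = [40/109; 12/109]
x' = x̄ + K·y = [-95/109, -83/109]
P' = (I − K·H)·P̄ = [70/109 130/109; 130/109 366/109]

x' = [-95/109, -83/109]
P' = [70/109 130/109; 130/109 366/109]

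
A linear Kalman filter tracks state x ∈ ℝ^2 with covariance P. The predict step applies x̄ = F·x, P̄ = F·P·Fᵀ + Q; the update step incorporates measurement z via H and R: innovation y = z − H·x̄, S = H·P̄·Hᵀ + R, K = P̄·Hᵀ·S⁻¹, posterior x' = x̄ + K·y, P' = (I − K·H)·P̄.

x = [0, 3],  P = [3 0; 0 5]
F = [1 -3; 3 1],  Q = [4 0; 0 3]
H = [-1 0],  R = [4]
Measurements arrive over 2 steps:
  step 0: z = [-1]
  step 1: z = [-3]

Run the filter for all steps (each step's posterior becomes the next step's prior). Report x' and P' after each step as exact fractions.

step 0: x' = [2/7, 27/14], P' = [26/7 -3/7; -3/7 481/14]
step 1: x' = [1873/647, 2085/4529], P' = [2556/647 -708/647; -708/647 199291/4529]

step 0: x̄ = F·x = [-9, 3]
step 0: P̄ = F·P·Fᵀ + Q = [52 -6; -6 35]
step 0: y = z − H·x̄ = [-10]
step 0: S = H·P̄·Hᵀ + R = [56]
step 0: K = P̄·Hᵀ·S⁻¹ = [-13/14; 3/28]
step 0: x' = x̄ + K·y = [2/7, 27/14]
step 0: P' = (I − K·H)·P̄ = [26/7 -3/7; -3/7 481/14]
step 1: x̄ = F·x = [-11/2, 39/14]
step 1: P̄ = F·P·Fᵀ + Q = [639/2 -177/2; -177/2 955/14]
step 1: y = z − H·x̄ = [-17/2]
step 1: S = H·P̄·Hᵀ + R = [647/2]
step 1: K = P̄·Hᵀ·S⁻¹ = [-639/647; 177/647]
step 1: x' = x̄ + K·y = [1873/647, 2085/4529]
step 1: P' = (I − K·H)·P̄ = [2556/647 -708/647; -708/647 199291/4529]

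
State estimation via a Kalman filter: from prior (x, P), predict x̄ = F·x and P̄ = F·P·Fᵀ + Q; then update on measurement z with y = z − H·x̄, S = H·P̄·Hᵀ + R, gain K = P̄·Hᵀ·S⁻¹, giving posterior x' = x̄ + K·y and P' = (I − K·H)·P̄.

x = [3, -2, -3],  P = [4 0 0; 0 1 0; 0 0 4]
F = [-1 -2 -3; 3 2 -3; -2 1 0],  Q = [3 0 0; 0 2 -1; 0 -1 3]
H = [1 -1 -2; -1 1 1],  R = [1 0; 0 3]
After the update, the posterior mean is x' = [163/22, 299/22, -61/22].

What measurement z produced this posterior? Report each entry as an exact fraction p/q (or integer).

x̄ = F·x = [10, 14, -8]
P̄ = F·P·Fᵀ + Q = [47 20 6; 20 78 -23; 6 -23 20]
S = H·P̄·Hᵀ + R = [50 -38; -38 50]
K = P̄·Hᵀ·S⁻¹ = [-1/22 -5/11; 365/528 647/528; -223/264 -217/264]
x' − x̄ = [-57/22, -9/22, 115/22] = K·y
y = (KᵀK)⁻¹·Kᵀ·(x' − x̄) = [-13, 7]
z = y + H·x̄ = [-13, 7] + [12, -4] = [-1, 3]

z = [-1, 3]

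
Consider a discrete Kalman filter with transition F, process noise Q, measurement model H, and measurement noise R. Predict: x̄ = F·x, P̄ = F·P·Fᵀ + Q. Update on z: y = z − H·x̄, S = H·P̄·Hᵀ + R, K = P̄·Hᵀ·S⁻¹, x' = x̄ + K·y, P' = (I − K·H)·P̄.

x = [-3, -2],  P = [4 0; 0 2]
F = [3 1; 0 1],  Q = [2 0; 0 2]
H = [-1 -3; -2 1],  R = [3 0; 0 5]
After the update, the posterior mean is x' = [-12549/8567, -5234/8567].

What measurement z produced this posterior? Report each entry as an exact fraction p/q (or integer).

z = [3, 2]

x̄ = F·x = [-11, -2]
P̄ = F·P·Fᵀ + Q = [40 2; 2 4]
S = H·P̄·Hᵀ + R = [91 78; 78 161]
K = P̄·Hᵀ·S⁻¹ = [-1322/8567 -270/659; -2254/8567 84/659]
x' − x̄ = [81688/8567, 11900/8567] = K·y
y = (KᵀK)⁻¹·Kᵀ·(x' − x̄) = [-14, -18]
z = y + H·x̄ = [-14, -18] + [17, 20] = [3, 2]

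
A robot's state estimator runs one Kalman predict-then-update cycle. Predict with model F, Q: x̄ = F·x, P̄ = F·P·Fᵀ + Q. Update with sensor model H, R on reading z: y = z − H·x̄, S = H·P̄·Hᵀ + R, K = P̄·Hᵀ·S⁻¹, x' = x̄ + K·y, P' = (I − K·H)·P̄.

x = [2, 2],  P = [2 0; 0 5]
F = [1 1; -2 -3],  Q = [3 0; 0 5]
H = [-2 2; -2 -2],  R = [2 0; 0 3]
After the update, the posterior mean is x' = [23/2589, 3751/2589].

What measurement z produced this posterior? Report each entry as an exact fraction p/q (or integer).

x̄ = F·x = [4, -10]
P̄ = F·P·Fᵀ + Q = [10 -19; -19 58]
S = H·P̄·Hᵀ + R = [426 -192; -192 123]
K = P̄·Hᵀ·S⁻¹ = [-613/2589 -578/2589; 661/2589 -610/2589]
x' − x̄ = [-10333/2589, 29641/2589] = K·y
y = (KᵀK)⁻¹·Kᵀ·(x' − x̄) = [31, -15]
z = y + H·x̄ = [31, -15] + [-28, 12] = [3, -3]

z = [3, -3]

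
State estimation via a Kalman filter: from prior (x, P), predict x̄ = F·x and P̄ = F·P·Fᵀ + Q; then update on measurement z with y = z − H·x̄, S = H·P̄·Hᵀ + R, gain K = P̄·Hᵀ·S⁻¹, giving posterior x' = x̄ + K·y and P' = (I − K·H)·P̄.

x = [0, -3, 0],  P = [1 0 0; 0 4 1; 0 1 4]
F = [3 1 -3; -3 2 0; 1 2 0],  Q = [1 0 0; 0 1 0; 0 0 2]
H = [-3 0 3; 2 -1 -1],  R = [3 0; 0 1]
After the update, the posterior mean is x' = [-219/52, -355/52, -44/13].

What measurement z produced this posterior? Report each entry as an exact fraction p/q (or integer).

x̄ = F·x = [-3, -6, -6]
P̄ = F·P·Fᵀ + Q = [44 -7 5; -7 26 13; 5 13 19]
S = H·P̄·Hᵀ + R = [480 -336; -336 256]
K = P̄·Hᵀ·S⁻¹ = [3/104 81/208; -51/208 -55/104; 35/104 37/104]
x' − x̄ = [-63/52, -43/52, 34/13] = K·y
y = (KᵀK)⁻¹·Kᵀ·(x' − x̄) = [12, -4]
z = y + H·x̄ = [12, -4] + [-9, 6] = [3, 2]

z = [3, 2]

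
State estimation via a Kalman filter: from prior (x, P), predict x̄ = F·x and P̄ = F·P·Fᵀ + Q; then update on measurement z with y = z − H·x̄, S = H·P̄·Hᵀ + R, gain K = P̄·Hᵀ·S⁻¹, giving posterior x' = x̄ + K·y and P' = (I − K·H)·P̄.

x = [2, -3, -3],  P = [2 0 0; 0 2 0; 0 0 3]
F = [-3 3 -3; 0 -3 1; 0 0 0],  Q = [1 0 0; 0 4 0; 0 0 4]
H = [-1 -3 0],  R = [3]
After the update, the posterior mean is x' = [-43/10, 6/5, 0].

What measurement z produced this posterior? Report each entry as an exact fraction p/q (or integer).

x̄ = F·x = [-6, 6, 0]
P̄ = F·P·Fᵀ + Q = [64 -27 0; -27 25 0; 0 0 4]
S = H·P̄·Hᵀ + R = [130]
K = P̄·Hᵀ·S⁻¹ = [17/130; -24/65; 0]
x' − x̄ = [17/10, -24/5, 0] = K·y
y = (KᵀK)⁻¹·Kᵀ·(x' − x̄) = [13]
z = y + H·x̄ = [13] + [-12] = [1]

z = [1]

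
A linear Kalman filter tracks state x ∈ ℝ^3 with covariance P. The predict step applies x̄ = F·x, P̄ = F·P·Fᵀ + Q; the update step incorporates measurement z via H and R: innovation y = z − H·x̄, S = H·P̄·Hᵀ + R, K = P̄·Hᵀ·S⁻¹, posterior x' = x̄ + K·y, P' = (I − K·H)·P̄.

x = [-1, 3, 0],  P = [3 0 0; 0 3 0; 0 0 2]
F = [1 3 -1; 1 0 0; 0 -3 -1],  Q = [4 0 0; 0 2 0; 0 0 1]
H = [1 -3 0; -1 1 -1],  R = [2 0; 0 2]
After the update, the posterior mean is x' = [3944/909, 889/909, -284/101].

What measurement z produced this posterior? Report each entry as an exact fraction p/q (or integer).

x̄ = F·x = [8, -1, -9]
P̄ = F·P·Fᵀ + Q = [36 3 -25; 3 5 0; -25 0 30]
S = H·P̄·Hᵀ + R = [65 -14; -14 17]
K = P̄·Hᵀ·S⁻¹ = [347/909 -142/909; -176/909 -38/909; -55/101 -75/101]
x' − x̄ = [-3328/909, 1798/909, 625/101] = K·y
y = (KᵀK)⁻¹·Kᵀ·(x' − x̄) = [-10, -1]
z = y + H·x̄ = [-10, -1] + [11, 0] = [1, -1]

z = [1, -1]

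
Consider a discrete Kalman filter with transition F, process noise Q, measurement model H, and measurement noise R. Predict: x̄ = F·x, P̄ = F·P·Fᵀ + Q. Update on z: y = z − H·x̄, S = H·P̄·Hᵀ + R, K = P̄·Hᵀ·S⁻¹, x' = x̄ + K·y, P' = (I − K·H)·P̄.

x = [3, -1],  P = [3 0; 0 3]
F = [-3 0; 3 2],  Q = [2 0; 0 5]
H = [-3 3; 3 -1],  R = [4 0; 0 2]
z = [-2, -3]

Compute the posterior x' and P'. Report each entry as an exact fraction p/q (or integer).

x̄ = F·x = [-9, 7]
P̄ = F·P·Fᵀ + Q = [29 -27; -27 44]
y = z − H·x̄ = [-50, 31]
S = H·P̄·Hᵀ + R = [1147 -717; -717 469]
K = P̄·Hᵀ·S⁻¹ = [1473/11927 5151/11927; 5136/11927 4673/11927]
x' = x̄ + K·y = [-21312/11927, -28448/11927]
P' = (I − K·H)·P̄ = [6133/11927 8097/11927; 8097/11927 14945/11927]

x' = [-21312/11927, -28448/11927]
P' = [6133/11927 8097/11927; 8097/11927 14945/11927]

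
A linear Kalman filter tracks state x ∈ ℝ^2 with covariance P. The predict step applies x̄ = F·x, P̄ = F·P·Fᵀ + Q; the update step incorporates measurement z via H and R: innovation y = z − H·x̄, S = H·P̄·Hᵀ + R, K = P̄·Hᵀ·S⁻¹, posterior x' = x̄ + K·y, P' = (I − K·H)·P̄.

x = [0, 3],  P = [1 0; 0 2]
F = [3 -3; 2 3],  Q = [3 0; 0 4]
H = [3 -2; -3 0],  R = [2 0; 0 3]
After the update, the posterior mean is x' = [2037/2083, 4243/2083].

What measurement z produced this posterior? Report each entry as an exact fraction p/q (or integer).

x̄ = F·x = [-9, 9]
P̄ = F·P·Fᵀ + Q = [30 -12; -12 26]
S = H·P̄·Hᵀ + R = [520 -342; -342 273]
K = P̄·Hᵀ·S⁻¹ = [57/4166 -651/2083; -976/2083 -948/2083]
x' − x̄ = [20784/2083, -14504/2083] = K·y
y = (KᵀK)⁻¹·Kᵀ·(x' − x̄) = [44, -30]
z = y + H·x̄ = [44, -30] + [-45, 27] = [-1, -3]

z = [-1, -3]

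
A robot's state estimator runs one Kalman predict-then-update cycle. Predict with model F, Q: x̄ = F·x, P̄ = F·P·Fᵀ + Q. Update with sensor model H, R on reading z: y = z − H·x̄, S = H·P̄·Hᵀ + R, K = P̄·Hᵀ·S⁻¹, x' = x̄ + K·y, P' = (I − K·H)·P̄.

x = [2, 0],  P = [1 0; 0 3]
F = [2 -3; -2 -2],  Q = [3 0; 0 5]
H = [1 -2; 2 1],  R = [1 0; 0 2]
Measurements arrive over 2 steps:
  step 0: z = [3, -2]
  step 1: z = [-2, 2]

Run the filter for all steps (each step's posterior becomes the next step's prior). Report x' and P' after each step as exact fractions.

step 0: x' = [-1834/13289, -21866/13289], P' = [4730/13289 1064/13289; 1064/13289 3150/13289]
step 1: x' = [423440/627353, 10767910/8155589], P' = [423739/1254706 45973/627353; 45973/627353 1893100/8155589]

step 0: x̄ = F·x = [4, -4]
step 0: P̄ = F·P·Fᵀ + Q = [34 14; 14 21]
step 0: y = z − H·x̄ = [-9, -6]
step 0: S = H·P̄·Hᵀ + R = [63 -16; -16 215]
step 0: K = P̄·Hᵀ·S⁻¹ = [2602/13289 5262/13289; -5236/13289 2639/13289]
step 0: x' = x̄ + K·y = [-1834/13289, -21866/13289]
step 0: P' = (I − K·H)·P̄ = [4730/13289 1064/13289; 1064/13289 3150/13289]
step 1: x̄ = F·x = [61930/13289, 47400/13289]
step 1: P̄ = F·P·Fᵀ + Q = [74369/13289 2108/13289; 2108/13289 106477/13289]
step 1: y = z − H·x̄ = [6292/13289, -144682/13289]
step 1: S = H·P̄·Hᵀ + R = [505134/13289 -70540/13289; -70540/13289 438963/13289]
step 1: K = P̄·Hᵀ·S⁻¹ = [239847/1254706 234856/627353; -3188551/8155589 1544199/8155589]
step 1: x' = x̄ + K·y = [423440/627353, 10767910/8155589]
step 1: P' = (I − K·H)·P̄ = [423739/1254706 45973/627353; 45973/627353 1893100/8155589]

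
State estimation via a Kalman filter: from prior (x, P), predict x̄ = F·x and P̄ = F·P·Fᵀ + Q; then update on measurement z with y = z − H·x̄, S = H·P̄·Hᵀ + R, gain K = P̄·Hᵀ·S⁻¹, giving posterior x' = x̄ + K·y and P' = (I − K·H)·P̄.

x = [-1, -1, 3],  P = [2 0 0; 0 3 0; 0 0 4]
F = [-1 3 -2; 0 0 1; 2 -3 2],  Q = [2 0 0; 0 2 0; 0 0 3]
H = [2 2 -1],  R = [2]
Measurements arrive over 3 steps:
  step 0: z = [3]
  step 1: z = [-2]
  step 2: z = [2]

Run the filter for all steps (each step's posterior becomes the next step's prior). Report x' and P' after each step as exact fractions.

step 0: x' = [-19/18, 7/3, -1/3], P' = [259/72 -23/6 -7/6; -23/6 28/5 18/5; -7/6 18/5 28/5]
step 1: x' = [5527/10822, -943/773, 2633/5411], P' = [825549/216440 -35567/7730 -232567/108220; -35567/7730 27134/3865 18461/3865; -232567/108220 18461/3865 323241/54110]
step 2: x' = [-15977833/35976326, 23301045/17988163, -4433899/17988163], P' = [516251481/143905304 -305487733/71952652 -134579569/71952652; -305487733/71952652 232530017/35976326 156142909/35976326; -134579569/71952652 156142909/35976326 202728093/35976326]

step 0: x̄ = F·x = [-8, 3, 7]
step 0: P̄ = F·P·Fᵀ + Q = [47 -8 -47; -8 6 8; -47 8 54]
step 0: y = z − H·x̄ = [20]
step 0: S = H·P̄·Hᵀ + R = [360]
step 0: K = P̄·Hᵀ·S⁻¹ = [25/72; -1/30; -11/30]
step 0: x' = x̄ + K·y = [-19/18, 7/3, -1/3]
step 0: P' = (I − K·H)·P̄ = [259/72 -23/6 -7/6; -23/6 28/5 18/5; -7/6 18/5 28/5]
step 1: x̄ = F·x = [157/18, -1/3, -88/9]
step 1: P̄ = F·P·Fᵀ + Q = [19271/360 23/30 -11573/180; 23/30 38/5 -29/15; -11573/180 -29/15 7529/90]
step 1: y = z − H·x̄ = [-257/9]
step 1: S = H·P̄·Hᵀ + R = [5411/9]
step 1: K = P̄·Hᵀ·S⁻¹ = [1556/5411; 24/773; -1945/5411]
step 1: x' = x̄ + K·y = [5527/10822, -943/773, 2633/5411]
step 1: P' = (I − K·H)·P̄ = [825549/216440 -35567/7730 -232567/108220; -35567/7730 27134/3865 18461/3865; -232567/108220 18461/3865 323241/54110]
step 2: x̄ = F·x = [-55665/10822, 2633/5411, 30596/5411]
step 2: P̄ = F·P·Fᵀ + Q = [11814749/216440 490327/108220 -7132389/108220; 490327/108220 431461/54110 -361447/54110; -7132389/108220 -361447/54110 4655639/54110]
step 2: y = z − H·x̄ = [91817/5411]
step 2: S = H·P̄·Hᵀ + R = [17988163/27055]
step 2: K = P̄·Hᵀ·S⁻¹ = [4981948/17988163; 857348/17988163; -6255461/17988163]
step 2: x' = x̄ + K·y = [-15977833/35976326, 23301045/17988163, -4433899/17988163]
step 2: P' = (I − K·H)·P̄ = [516251481/143905304 -305487733/71952652 -134579569/71952652; -305487733/71952652 232530017/35976326 156142909/35976326; -134579569/71952652 156142909/35976326 202728093/35976326]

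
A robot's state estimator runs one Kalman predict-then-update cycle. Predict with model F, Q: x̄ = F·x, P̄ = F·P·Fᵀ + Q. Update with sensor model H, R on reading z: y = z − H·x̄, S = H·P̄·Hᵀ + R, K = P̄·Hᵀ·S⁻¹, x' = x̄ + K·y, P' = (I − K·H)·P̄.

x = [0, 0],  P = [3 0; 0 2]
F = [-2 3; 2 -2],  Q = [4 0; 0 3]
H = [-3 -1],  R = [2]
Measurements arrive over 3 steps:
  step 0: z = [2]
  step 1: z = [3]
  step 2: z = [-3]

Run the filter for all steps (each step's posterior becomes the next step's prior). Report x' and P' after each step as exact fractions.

step 0: x̄ = F·x = [0, 0]
step 0: P̄ = F·P·Fᵀ + Q = [34 -24; -24 23]
step 0: y = z − H·x̄ = [2]
step 0: S = H·P̄·Hᵀ + R = [187]
step 0: K = P̄·Hᵀ·S⁻¹ = [-78/187; 49/187]
step 0: x' = x̄ + K·y = [-156/187, 98/187]
step 0: P' = (I − K·H)·P̄ = [274/187 -666/187; -666/187 1900/187]
step 1: x̄ = F·x = [606/187, -508/187]
step 1: P̄ = F·P·Fᵀ + Q = [26936/187 -19156/187; -19156/187 14585/187]
step 1: y = z − H·x̄ = [1871/187]
step 1: S = H·P̄·Hᵀ + R = [142447/187]
step 1: K = P̄·Hᵀ·S⁻¹ = [-61652/142447; 42883/142447]
step 1: x' = x̄ + K·y = [-155230/142447, 42091/142447]
step 1: P' = (I − K·H)·P̄ = [192424/142447 -453968/142447; -453968/142447 1276138/142447]
step 2: x̄ = F·x = [436733/142447, -394642/142447]
step 2: P̄ = F·P·Fᵀ + Q = [18272342/142447 -12966204/142447; -12966204/142447 9933333/142447]
step 2: y = z − H·x̄ = [488216/142447]
step 2: S = H·P̄·Hᵀ + R = [96872081/142447]
step 2: K = P̄·Hᵀ·S⁻¹ = [-41850822/96872081; 28965279/96872081]
step 2: x' = x̄ + K·y = [153565843/96872081, -169104854/96872081]
step 2: P' = (I − K·H)·P̄ = [130494094/96872081 -307780638/96872081; -307780638/96872081 865411356/96872081]

step 0: x' = [-156/187, 98/187], P' = [274/187 -666/187; -666/187 1900/187]
step 1: x' = [-155230/142447, 42091/142447], P' = [192424/142447 -453968/142447; -453968/142447 1276138/142447]
step 2: x' = [153565843/96872081, -169104854/96872081], P' = [130494094/96872081 -307780638/96872081; -307780638/96872081 865411356/96872081]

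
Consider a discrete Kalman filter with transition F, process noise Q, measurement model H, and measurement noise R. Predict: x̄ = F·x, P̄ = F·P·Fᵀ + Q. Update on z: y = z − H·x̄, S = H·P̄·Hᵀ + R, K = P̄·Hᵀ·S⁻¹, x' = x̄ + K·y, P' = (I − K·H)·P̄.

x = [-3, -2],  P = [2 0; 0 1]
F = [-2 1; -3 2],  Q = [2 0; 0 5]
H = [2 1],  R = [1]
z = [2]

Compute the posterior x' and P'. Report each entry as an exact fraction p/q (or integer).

x' = [29/32, 35/128]
P' = [7/8 -47/32; -47/32 431/128]

x̄ = F·x = [4, 5]
P̄ = F·P·Fᵀ + Q = [11 14; 14 27]
y = z − H·x̄ = [-11]
S = H·P̄·Hᵀ + R = [128]
K = P̄·Hᵀ·S⁻¹ = [9/32; 55/128]
x' = x̄ + K·y = [29/32, 35/128]
P' = (I − K·H)·P̄ = [7/8 -47/32; -47/32 431/128]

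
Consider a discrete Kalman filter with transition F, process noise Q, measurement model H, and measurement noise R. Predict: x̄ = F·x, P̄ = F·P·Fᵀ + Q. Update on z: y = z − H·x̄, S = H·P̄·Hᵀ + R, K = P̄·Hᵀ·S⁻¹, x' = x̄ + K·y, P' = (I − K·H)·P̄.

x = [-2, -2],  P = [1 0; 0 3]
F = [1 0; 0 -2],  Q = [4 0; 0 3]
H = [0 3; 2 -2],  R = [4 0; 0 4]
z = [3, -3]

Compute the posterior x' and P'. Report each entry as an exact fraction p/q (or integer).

x̄ = F·x = [-2, 4]
P̄ = F·P·Fᵀ + Q = [5 0; 0 15]
y = z − H·x̄ = [-9, 9]
S = H·P̄·Hᵀ + R = [139 -90; -90 84]
K = P̄·Hᵀ·S⁻¹ = [75/298 695/1788; 45/149 -5/149]
x' = x̄ + K·y = [-457/596, 146/149]
P' = (I − K·H)·P̄ = [995/894 50/149; 50/149 60/149]

x' = [-457/596, 146/149]
P' = [995/894 50/149; 50/149 60/149]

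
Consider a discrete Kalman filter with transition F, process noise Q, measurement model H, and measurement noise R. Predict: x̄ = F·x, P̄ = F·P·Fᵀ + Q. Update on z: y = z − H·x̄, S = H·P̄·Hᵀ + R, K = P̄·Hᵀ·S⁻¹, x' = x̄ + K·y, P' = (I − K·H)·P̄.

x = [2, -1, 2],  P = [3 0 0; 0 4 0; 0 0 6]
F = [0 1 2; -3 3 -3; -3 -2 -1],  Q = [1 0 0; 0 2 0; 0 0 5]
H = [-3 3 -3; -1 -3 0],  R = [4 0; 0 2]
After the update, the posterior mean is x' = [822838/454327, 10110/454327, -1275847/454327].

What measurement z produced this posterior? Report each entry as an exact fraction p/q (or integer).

z = [3, -2]

x̄ = F·x = [3, -15, -6]
P̄ = F·P·Fᵀ + Q = [29 -24 -20; -24 119 21; -20 21 54]
S = H·P̄·Hᵀ + R = [1516 -999; -999 958]
K = P̄·Hᵀ·S⁻¹ = [-51885/454327 -33713/454327; 17961/454327 -139194/454327; -80319/454327 -104149/454327]
x' − x̄ = [-540143/454327, 6825015/454327, 1450115/454327] = K·y
y = (KᵀK)⁻¹·Kᵀ·(x' − x̄) = [39, -44]
z = y + H·x̄ = [39, -44] + [-36, 42] = [3, -2]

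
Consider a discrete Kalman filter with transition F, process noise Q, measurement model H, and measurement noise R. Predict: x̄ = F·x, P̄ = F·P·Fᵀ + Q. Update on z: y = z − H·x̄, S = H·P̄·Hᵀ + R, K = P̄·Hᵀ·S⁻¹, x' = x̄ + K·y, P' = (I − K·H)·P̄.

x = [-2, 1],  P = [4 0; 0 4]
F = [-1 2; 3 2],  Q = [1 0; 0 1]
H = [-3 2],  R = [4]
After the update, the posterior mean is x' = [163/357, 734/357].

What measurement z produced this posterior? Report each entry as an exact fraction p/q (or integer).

z = [3]

x̄ = F·x = [4, -4]
P̄ = F·P·Fᵀ + Q = [21 4; 4 53]
S = H·P̄·Hᵀ + R = [357]
K = P̄·Hᵀ·S⁻¹ = [-55/357; 94/357]
x' − x̄ = [-1265/357, 2162/357] = K·y
y = (KᵀK)⁻¹·Kᵀ·(x' − x̄) = [23]
z = y + H·x̄ = [23] + [-20] = [3]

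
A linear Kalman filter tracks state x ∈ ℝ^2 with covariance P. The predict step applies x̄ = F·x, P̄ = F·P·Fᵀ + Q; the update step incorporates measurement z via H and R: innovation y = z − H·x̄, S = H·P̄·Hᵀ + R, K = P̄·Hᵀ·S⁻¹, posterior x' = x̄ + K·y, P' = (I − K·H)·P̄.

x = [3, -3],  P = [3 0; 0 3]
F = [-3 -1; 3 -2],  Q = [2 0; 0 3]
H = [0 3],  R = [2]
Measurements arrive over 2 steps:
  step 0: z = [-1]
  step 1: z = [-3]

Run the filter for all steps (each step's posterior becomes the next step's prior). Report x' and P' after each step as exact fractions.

step 0: x̄ = F·x = [-6, 15]
step 0: P̄ = F·P·Fᵀ + Q = [32 -21; -21 42]
step 0: y = z − H·x̄ = [-46]
step 0: S = H·P̄·Hᵀ + R = [380]
step 0: K = P̄·Hᵀ·S⁻¹ = [-63/380; 63/190]
step 0: x' = x̄ + K·y = [309/190, -24/95]
step 0: P' = (I − K·H)·P̄ = [8191/380 -21/190; -21/190 21/95]
step 1: x̄ = F·x = [-879/190, 1023/190]
step 1: P̄ = F·P·Fᵀ + Q = [74311/380 -73677/380; -73677/380 75699/380]
step 1: y = z − H·x̄ = [-3639/190]
step 1: S = H·P̄·Hᵀ + R = [682051/380]
step 1: K = P̄·Hᵀ·S⁻¹ = [-221031/682051; 227097/682051]
step 1: x' = x̄ + K·y = [1077942/682051, -677199/682051]
step 1: P' = (I − K·H)·P̄ = [4813655/682051 -147354/682051; -147354/682051 151398/682051]

step 0: x' = [309/190, -24/95], P' = [8191/380 -21/190; -21/190 21/95]
step 1: x' = [1077942/682051, -677199/682051], P' = [4813655/682051 -147354/682051; -147354/682051 151398/682051]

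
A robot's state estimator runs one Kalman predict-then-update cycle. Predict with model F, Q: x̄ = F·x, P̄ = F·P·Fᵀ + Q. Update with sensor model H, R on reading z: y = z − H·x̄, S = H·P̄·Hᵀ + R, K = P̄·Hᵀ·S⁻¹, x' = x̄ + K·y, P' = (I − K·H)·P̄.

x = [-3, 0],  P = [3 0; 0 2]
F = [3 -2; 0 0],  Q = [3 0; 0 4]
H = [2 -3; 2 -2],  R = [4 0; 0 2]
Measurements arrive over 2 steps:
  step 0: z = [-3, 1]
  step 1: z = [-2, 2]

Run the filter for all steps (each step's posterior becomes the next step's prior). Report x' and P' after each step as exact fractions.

step 0: x' = [161/208, 183/208], P' = [171/52 133/52; 133/52 115/52]
step 1: x' = [1027/574, 105/82], P' = [774/287 86/41; 86/41 76/41]

step 0: x̄ = F·x = [-9, 0]
step 0: P̄ = F·P·Fᵀ + Q = [38 0; 0 4]
step 0: y = z − H·x̄ = [15, 19]
step 0: S = H·P̄·Hᵀ + R = [192 176; 176 170]
step 0: K = P̄·Hᵀ·S⁻¹ = [-57/208 19/26; -79/208 9/26]
step 0: x' = x̄ + K·y = [161/208, 183/208]
step 0: P' = (I − K·H)·P̄ = [171/52 133/52; 133/52 115/52]
step 1: x̄ = F·x = [9/16, 0]
step 1: P̄ = F·P·Fᵀ + Q = [43/4 0; 0 4]
step 1: y = z − H·x̄ = [-25/8, 7/8]
step 1: S = H·P̄·Hᵀ + R = [83 67; 67 61]
step 1: K = P̄·Hᵀ·S⁻¹ = [-129/574 172/287; -14/41 10/41]
step 1: x' = x̄ + K·y = [1027/574, 105/82]
step 1: P' = (I − K·H)·P̄ = [774/287 86/41; 86/41 76/41]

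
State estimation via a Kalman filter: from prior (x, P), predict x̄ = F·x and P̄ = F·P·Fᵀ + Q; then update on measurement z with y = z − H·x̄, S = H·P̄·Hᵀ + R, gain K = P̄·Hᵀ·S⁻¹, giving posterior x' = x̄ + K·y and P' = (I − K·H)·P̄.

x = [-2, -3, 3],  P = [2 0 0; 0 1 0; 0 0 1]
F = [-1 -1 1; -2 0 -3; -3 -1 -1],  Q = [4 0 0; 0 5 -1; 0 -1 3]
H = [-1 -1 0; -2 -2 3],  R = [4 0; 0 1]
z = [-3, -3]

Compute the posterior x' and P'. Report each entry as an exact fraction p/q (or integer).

x̄ = F·x = [8, -5, 6]
P̄ = F·P·Fᵀ + Q = [8 1 6; 1 22 14; 6 14 23]
y = z − H·x̄ = [0, -15]
S = H·P̄·Hᵀ + R = [36 4; 4 96]
K = P̄·Hᵀ·S⁻¹ = [-54/215 9/860; -137/215 -13/860; -509/860 281/860]
x' = x̄ + K·y = [1349/172, -821/172, 189/172]
P' = (I − K·H)·P̄ = [1234/215 -1018/215 579/860; -1018/215 1566/215 1457/860; 579/860 1457/860 1451/860]

x' = [1349/172, -821/172, 189/172]
P' = [1234/215 -1018/215 579/860; -1018/215 1566/215 1457/860; 579/860 1457/860 1451/860]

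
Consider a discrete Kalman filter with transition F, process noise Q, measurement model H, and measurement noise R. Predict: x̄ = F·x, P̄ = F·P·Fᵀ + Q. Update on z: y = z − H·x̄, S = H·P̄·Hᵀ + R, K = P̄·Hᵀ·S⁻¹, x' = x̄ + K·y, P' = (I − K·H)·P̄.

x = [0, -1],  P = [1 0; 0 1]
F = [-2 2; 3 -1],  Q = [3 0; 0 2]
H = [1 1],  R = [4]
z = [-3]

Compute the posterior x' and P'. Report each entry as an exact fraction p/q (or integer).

x̄ = F·x = [-2, 1]
P̄ = F·P·Fᵀ + Q = [11 -8; -8 12]
y = z − H·x̄ = [-2]
S = H·P̄·Hᵀ + R = [11]
K = P̄·Hᵀ·S⁻¹ = [3/11; 4/11]
x' = x̄ + K·y = [-28/11, 3/11]
P' = (I − K·H)·P̄ = [112/11 -100/11; -100/11 116/11]

x' = [-28/11, 3/11]
P' = [112/11 -100/11; -100/11 116/11]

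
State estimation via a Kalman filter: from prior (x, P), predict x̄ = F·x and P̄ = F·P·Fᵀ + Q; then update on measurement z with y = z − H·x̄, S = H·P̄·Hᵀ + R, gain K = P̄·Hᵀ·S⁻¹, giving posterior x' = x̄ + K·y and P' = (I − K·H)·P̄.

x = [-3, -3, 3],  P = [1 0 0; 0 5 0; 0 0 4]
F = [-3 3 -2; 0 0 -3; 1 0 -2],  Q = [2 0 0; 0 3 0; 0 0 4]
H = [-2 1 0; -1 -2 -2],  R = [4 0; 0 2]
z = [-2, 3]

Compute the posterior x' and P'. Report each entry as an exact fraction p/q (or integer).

x̄ = F·x = [-6, -9, -9]
P̄ = F·P·Fᵀ + Q = [72 24 13; 24 39 24; 13 24 21]
y = z − H·x̄ = [-5, -39]
S = H·P̄·Hᵀ + R = [235 142; 142 654]
K = P̄·Hᵀ·S⁻¹ = [-28874/66763 -8635/66763; 7707/66763 -16986/66763; 6659/66763 -23921/133526]
x' = x̄ + K·y = [80557/66763, 23052/66763, -335405/133526]
P' = (I − K·H)·P̄ = [81346/66763 47196/66763 -79234/66763; 47196/66763 125220/66763 -131832/66763; -79234/66763 -131832/66763 366819/133526]

x' = [80557/66763, 23052/66763, -335405/133526]
P' = [81346/66763 47196/66763 -79234/66763; 47196/66763 125220/66763 -131832/66763; -79234/66763 -131832/66763 366819/133526]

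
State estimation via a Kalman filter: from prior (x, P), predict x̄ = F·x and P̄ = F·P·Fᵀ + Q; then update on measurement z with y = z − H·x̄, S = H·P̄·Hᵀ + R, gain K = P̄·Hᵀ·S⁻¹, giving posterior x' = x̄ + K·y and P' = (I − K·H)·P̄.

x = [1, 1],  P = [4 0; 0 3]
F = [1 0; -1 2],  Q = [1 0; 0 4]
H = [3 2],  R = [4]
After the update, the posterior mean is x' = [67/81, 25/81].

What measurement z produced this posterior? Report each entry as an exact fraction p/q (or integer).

z = [3]

x̄ = F·x = [1, 1]
P̄ = F·P·Fᵀ + Q = [5 -4; -4 20]
S = H·P̄·Hᵀ + R = [81]
K = P̄·Hᵀ·S⁻¹ = [7/81; 28/81]
x' − x̄ = [-14/81, -56/81] = K·y
y = (KᵀK)⁻¹·Kᵀ·(x' − x̄) = [-2]
z = y + H·x̄ = [-2] + [5] = [3]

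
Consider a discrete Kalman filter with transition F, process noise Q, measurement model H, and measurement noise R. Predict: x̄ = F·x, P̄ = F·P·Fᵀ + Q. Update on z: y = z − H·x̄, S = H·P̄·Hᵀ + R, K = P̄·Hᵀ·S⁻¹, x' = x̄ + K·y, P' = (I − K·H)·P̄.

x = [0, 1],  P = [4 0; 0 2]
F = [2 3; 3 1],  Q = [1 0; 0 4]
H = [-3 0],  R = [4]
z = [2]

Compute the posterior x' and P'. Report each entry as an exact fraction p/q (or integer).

x' = [-18/29, -61/29]
P' = [140/319 120/319; 120/319 5298/319]

x̄ = F·x = [3, 1]
P̄ = F·P·Fᵀ + Q = [35 30; 30 42]
y = z − H·x̄ = [11]
S = H·P̄·Hᵀ + R = [319]
K = P̄·Hᵀ·S⁻¹ = [-105/319; -90/319]
x' = x̄ + K·y = [-18/29, -61/29]
P' = (I − K·H)·P̄ = [140/319 120/319; 120/319 5298/319]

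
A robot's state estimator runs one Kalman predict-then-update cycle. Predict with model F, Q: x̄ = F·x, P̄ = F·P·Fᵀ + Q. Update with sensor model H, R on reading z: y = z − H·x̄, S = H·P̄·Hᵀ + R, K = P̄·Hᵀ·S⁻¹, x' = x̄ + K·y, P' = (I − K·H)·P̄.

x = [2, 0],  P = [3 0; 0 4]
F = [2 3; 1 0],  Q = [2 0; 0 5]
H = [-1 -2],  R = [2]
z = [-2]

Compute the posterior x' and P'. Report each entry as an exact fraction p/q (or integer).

x' = [5/9, 7/9]
P' = [389/27 -179/27; -179/27 95/27]

x̄ = F·x = [4, 2]
P̄ = F·P·Fᵀ + Q = [50 6; 6 8]
y = z − H·x̄ = [6]
S = H·P̄·Hᵀ + R = [108]
K = P̄·Hᵀ·S⁻¹ = [-31/54; -11/54]
x' = x̄ + K·y = [5/9, 7/9]
P' = (I − K·H)·P̄ = [389/27 -179/27; -179/27 95/27]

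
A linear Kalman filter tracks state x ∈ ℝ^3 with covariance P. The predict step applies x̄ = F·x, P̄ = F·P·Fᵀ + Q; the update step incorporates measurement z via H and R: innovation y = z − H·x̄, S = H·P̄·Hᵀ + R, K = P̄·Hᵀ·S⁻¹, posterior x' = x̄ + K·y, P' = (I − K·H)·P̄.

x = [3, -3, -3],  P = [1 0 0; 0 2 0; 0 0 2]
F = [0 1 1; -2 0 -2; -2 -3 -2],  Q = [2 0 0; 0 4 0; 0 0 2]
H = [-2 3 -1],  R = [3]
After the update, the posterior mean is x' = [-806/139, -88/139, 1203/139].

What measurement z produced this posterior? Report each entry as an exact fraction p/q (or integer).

z = [1]

x̄ = F·x = [-6, 0, 9]
P̄ = F·P·Fᵀ + Q = [6 -4 -10; -4 16 12; -10 12 32]
S = H·P̄·Hᵀ + R = [139]
K = P̄·Hᵀ·S⁻¹ = [-14/139; 44/139; 24/139]
x' − x̄ = [28/139, -88/139, -48/139] = K·y
y = (KᵀK)⁻¹·Kᵀ·(x' − x̄) = [-2]
z = y + H·x̄ = [-2] + [3] = [1]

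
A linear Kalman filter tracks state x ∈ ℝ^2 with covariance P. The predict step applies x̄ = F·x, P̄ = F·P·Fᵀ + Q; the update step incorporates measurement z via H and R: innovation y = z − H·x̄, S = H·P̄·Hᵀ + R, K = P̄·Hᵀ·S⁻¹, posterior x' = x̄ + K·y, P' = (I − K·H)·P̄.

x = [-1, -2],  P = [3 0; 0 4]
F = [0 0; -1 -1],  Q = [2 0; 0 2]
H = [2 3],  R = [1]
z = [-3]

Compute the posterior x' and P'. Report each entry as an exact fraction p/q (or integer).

x' = [-8/15, -3/5]
P' = [82/45 -6/5; -6/5 9/10]

x̄ = F·x = [0, 3]
P̄ = F·P·Fᵀ + Q = [2 0; 0 9]
y = z − H·x̄ = [-12]
S = H·P̄·Hᵀ + R = [90]
K = P̄·Hᵀ·S⁻¹ = [2/45; 3/10]
x' = x̄ + K·y = [-8/15, -3/5]
P' = (I − K·H)·P̄ = [82/45 -6/5; -6/5 9/10]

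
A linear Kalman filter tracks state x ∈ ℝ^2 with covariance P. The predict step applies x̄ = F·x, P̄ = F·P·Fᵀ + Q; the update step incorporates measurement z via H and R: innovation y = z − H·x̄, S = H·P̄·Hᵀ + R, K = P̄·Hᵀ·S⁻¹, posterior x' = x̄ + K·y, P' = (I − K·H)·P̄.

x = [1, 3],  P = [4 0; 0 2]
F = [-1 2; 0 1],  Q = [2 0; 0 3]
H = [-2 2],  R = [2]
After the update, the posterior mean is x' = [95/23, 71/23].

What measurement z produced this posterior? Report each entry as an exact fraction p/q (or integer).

z = [-2]

x̄ = F·x = [5, 3]
P̄ = F·P·Fᵀ + Q = [14 4; 4 5]
S = H·P̄·Hᵀ + R = [46]
K = P̄·Hᵀ·S⁻¹ = [-10/23; 1/23]
x' − x̄ = [-20/23, 2/23] = K·y
y = (KᵀK)⁻¹·Kᵀ·(x' − x̄) = [2]
z = y + H·x̄ = [2] + [-4] = [-2]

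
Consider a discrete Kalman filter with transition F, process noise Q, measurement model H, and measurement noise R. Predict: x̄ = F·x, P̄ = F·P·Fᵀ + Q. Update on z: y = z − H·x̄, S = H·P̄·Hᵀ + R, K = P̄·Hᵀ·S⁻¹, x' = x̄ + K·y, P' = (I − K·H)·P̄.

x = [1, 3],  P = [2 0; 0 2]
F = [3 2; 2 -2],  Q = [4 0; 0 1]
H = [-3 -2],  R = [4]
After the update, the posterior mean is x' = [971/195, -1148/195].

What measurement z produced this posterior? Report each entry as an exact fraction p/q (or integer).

x̄ = F·x = [9, -4]
P̄ = F·P·Fᵀ + Q = [30 4; 4 17]
S = H·P̄·Hᵀ + R = [390]
K = P̄·Hᵀ·S⁻¹ = [-49/195; -23/195]
x' − x̄ = [-784/195, -368/195] = K·y
y = (KᵀK)⁻¹·Kᵀ·(x' − x̄) = [16]
z = y + H·x̄ = [16] + [-19] = [-3]

z = [-3]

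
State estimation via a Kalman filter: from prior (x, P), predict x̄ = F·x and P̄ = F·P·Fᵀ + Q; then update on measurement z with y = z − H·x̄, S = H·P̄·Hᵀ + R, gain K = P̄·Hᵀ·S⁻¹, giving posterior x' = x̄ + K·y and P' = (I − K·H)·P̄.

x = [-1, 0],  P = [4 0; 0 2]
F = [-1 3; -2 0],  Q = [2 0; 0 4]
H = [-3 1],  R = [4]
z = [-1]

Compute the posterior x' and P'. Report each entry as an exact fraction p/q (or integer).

x̄ = F·x = [1, 2]
P̄ = F·P·Fᵀ + Q = [24 8; 8 20]
y = z − H·x̄ = [0]
S = H·P̄·Hᵀ + R = [192]
K = P̄·Hᵀ·S⁻¹ = [-1/3; -1/48]
x' = x̄ + K·y = [1, 2]
P' = (I − K·H)·P̄ = [8/3 20/3; 20/3 239/12]

x' = [1, 2]
P' = [8/3 20/3; 20/3 239/12]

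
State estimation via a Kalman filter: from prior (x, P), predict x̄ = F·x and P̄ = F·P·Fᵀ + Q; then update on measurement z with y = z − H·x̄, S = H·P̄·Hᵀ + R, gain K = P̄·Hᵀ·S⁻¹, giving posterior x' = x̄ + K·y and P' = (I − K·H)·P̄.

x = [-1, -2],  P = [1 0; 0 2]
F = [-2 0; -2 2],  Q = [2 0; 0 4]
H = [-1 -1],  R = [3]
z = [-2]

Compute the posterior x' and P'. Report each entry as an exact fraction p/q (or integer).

x' = [86/33, -26/33]
P' = [98/33 -68/33; -68/33 128/33]

x̄ = F·x = [2, -2]
P̄ = F·P·Fᵀ + Q = [6 4; 4 16]
y = z − H·x̄ = [-2]
S = H·P̄·Hᵀ + R = [33]
K = P̄·Hᵀ·S⁻¹ = [-10/33; -20/33]
x' = x̄ + K·y = [86/33, -26/33]
P' = (I − K·H)·P̄ = [98/33 -68/33; -68/33 128/33]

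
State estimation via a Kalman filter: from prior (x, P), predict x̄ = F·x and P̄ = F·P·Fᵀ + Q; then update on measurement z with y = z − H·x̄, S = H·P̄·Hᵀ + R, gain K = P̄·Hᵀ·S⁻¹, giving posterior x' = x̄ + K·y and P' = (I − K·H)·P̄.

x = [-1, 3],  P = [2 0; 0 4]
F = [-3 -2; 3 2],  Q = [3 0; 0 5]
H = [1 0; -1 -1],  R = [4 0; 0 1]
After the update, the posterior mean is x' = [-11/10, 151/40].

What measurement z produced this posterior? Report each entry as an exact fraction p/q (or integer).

z = [-1, -3]

x̄ = F·x = [-3, 3]
P̄ = F·P·Fᵀ + Q = [37 -34; -34 39]
S = H·P̄·Hᵀ + R = [41 -3; -3 9]
K = P̄·Hᵀ·S⁻¹ = [9/10 -1/30; -107/120 -307/360]
x' − x̄ = [19/10, 31/40] = K·y
y = (KᵀK)⁻¹·Kᵀ·(x' − x̄) = [2, -3]
z = y + H·x̄ = [2, -3] + [-3, 0] = [-1, -3]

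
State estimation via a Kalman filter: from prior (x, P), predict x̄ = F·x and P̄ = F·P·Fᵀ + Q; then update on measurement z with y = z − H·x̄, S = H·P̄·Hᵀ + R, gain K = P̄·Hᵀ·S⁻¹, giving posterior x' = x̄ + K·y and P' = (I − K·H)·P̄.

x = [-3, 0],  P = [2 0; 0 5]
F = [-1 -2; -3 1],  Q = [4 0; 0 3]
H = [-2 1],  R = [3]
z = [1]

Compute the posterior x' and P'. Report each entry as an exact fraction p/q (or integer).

x̄ = F·x = [3, 9]
P̄ = F·P·Fᵀ + Q = [26 -4; -4 26]
y = z − H·x̄ = [-2]
S = H·P̄·Hᵀ + R = [149]
K = P̄·Hᵀ·S⁻¹ = [-56/149; 34/149]
x' = x̄ + K·y = [559/149, 1273/149]
P' = (I − K·H)·P̄ = [738/149 1308/149; 1308/149 2718/149]

x' = [559/149, 1273/149]
P' = [738/149 1308/149; 1308/149 2718/149]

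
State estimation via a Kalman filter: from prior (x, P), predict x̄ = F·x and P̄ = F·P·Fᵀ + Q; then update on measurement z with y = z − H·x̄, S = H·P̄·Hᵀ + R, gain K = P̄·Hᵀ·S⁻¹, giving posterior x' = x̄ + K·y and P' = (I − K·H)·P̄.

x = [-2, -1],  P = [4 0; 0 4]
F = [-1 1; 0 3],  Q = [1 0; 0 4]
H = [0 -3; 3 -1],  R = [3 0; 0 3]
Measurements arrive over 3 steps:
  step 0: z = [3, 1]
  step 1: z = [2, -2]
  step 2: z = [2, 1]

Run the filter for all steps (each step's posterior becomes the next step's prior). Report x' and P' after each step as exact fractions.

step 0: x̄ = F·x = [1, -3]
step 0: P̄ = F·P·Fᵀ + Q = [9 12; 12 40]
step 0: y = z − H·x̄ = [-6, -5]
step 0: S = H·P̄·Hᵀ + R = [363 12; 12 52]
step 0: K = P̄·Hᵀ·S⁻¹ = [-171/1561 1959/6244; -516/1561 -1/1561]
step 0: x' = x̄ + K·y = [79/892, -226/223]
step 0: P' = (I − K·H)·P̄ = [2187/6244 171/1561; 171/1561 516/1561]
step 1: x̄ = F·x = [-983/892, -678/223]
step 1: P̄ = F·P·Fᵀ + Q = [9127/6244 1035/1561; 1035/1561 10888/1561]
step 1: y = z − H·x̄ = [-1588/223, -1547/892]
step 1: S = H·P̄·Hᵀ + R = [102675/1561 23349/1561; 23349/1561 119587/6244]
step 1: K = P̄·Hᵀ·S⁻¹ = [-195168/2156287 571485/2156287; -678900/2156287 -31132/2156287]
step 1: x' = x̄ + K·y = [-1977590/2156287, -1667395/2156287]
step 1: P' = (I − K·H)·P̄ = [636541/2156287 195168/2156287; 195168/2156287 678900/2156287]
step 2: x̄ = F·x = [310195/2156287, -5002185/2156287]
step 2: P̄ = F·P·Fᵀ + Q = [3081392/2156287 1451196/2156287; 1451196/2156287 14735248/2156287]
step 2: y = z − H·x̄ = [-10693981/2156287, -3776483/2156287]
step 2: S = H·P̄·Hᵀ + R = [139086093/2156287 31144980/2156287; 31144980/2156287 40229461/2156287]
step 2: K = P̄·Hᵀ·S⁻¹ = [-64594788/715017493 188516580/715017493; -224929344/715017493 -10381660/715017493]
step 2: x' = x̄ + K·y = [93049129/715017493, -525001303/715017493]
step 2: P' = (I − K·H)·P̄ = [210048176/715017493 64594788/715017493; 64594788/715017493 224929344/715017493]

step 0: x' = [79/892, -226/223], P' = [2187/6244 171/1561; 171/1561 516/1561]
step 1: x' = [-1977590/2156287, -1667395/2156287], P' = [636541/2156287 195168/2156287; 195168/2156287 678900/2156287]
step 2: x' = [93049129/715017493, -525001303/715017493], P' = [210048176/715017493 64594788/715017493; 64594788/715017493 224929344/715017493]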